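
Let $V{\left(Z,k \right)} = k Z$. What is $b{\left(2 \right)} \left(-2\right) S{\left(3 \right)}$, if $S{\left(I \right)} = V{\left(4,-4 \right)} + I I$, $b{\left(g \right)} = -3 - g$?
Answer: $-70$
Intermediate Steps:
$V{\left(Z,k \right)} = Z k$
$S{\left(I \right)} = -16 + I^{2}$ ($S{\left(I \right)} = 4 \left(-4\right) + I I = -16 + I^{2}$)
$b{\left(2 \right)} \left(-2\right) S{\left(3 \right)} = \left(-3 - 2\right) \left(-2\right) \left(-16 + 3^{2}\right) = \left(-3 - 2\right) \left(-2\right) \left(-16 + 9\right) = \left(-5\right) \left(-2\right) \left(-7\right) = 10 \left(-7\right) = -70$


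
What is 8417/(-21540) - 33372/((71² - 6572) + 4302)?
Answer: -742156387/59687340 ≈ -12.434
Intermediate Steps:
8417/(-21540) - 33372/((71² - 6572) + 4302) = 8417*(-1/21540) - 33372/((5041 - 6572) + 4302) = -8417/21540 - 33372/(-1531 + 4302) = -8417/21540 - 33372/2771 = -742156387/59687340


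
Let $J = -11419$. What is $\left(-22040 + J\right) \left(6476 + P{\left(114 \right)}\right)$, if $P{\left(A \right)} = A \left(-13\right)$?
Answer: $-167094246$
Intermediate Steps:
$P{\left(A \right)} = - 13 A$
$\left(-22040 + J\right) \left(6476 + P{\left(114 \right)}\right) = \left(-22040 - 11419\right) \left(6476 - 1482\right) = - 33459 \left(6476 - 1482\right) = \left(-33459\right) 4994 = -167094246$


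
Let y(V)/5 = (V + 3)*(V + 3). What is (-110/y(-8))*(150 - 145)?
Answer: -22/5 ≈ -4.4000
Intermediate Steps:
y(V) = 5*(3 + V)² (y(V) = 5*((V + 3)*(V + 3)) = 5*((3 + V)*(3 + V)) = 5*(3 + V)²)
(-110/y(-8))*(150 - 145) = (-110*1/(5*(3 - 8)²))*(150 - 145) = -110/(5*(-5)²)*5 = -110/(5*25)*5 = -110/125*5 = -110*1/125*5 = -22/25*5 = -22/5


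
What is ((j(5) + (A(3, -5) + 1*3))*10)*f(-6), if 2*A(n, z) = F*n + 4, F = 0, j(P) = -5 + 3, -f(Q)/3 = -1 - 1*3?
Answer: 360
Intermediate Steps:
f(Q) = 12 (f(Q) = -3*(-1 - 1*3) = -3*(-1 - 3) = -3*(-4) = 12)
j(P) = -2
A(n, z) = 2 (A(n, z) = (0*n + 4)/2 = (0 + 4)/2 = (½)*4 = 2)
((j(5) + (A(3, -5) + 1*3))*10)*f(-6) = ((-2 + (2 + 1*3))*10)*12 = ((-2 + (2 + 3))*10)*12 = ((-2 + 5)*10)*12 = (3*10)*12 = 30*12 = 360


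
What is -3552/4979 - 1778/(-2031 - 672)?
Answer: -748394/13458237 ≈ -0.055609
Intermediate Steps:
-3552/4979 - 1778/(-2031 - 672) = -3552*1/4979 - 1778/(-2703) = -3552/4979 - 1778*(-1/2703) = -3552/4979 + 1778/2703 = -748394/13458237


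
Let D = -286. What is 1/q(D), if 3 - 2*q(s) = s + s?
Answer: 2/575 ≈ 0.0034783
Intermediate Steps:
q(s) = 3/2 - s (q(s) = 3/2 - (s + s)/2 = 3/2 - s)
1/q(D) = 1/(3/2 - 1*(-286)) = 1/(3/2 + 286) = 1/(575/2) = 2/575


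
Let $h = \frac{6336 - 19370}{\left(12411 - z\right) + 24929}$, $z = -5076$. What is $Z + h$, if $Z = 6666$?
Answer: $\frac{141366011}{21208} \approx 6665.7$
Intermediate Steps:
$h = - \frac{6517}{21208}$ ($h = \frac{6336 - 19370}{\left(12411 - -5076\right) + 24929} = - \frac{13034}{\left(12411 + 5076\right) + 24929} = - \frac{13034}{17487 + 24929} = - \frac{13034}{42416} = \left(-13034\right) \frac{1}{42416} = - \frac{6517}{21208} \approx -0.30729$)
$Z + h = 6666 - \frac{6517}{21208} = \frac{141366011}{21208}$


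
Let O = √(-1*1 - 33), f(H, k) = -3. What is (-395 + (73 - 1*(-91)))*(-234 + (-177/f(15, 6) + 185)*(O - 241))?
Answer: 13637778 - 56364*I*√34 ≈ 1.3638e+7 - 3.2866e+5*I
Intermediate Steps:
O = I*√34 (O = √(-1 - 33) = √(-34) = I*√34 ≈ 5.8309*I)
(-395 + (73 - 1*(-91)))*(-234 + (-177/f(15, 6) + 185)*(O - 241)) = (-395 + (73 - 1*(-91)))*(-234 + (-177/(-3) + 185)*(I*√34 - 241)) = (-395 + (73 + 91))*(-234 + (-177*(-⅓) + 185)*(-241 + I*√34)) = (-395 + 164)*(-234 + (59 + 185)*(-241 + I*√34)) = -231*(-234 + 244*(-241 + I*√34)) = -231*(-234 + (-58804 + 244*I*√34)) = -231*(-59038 + 244*I*√34) = 13637778 - 56364*I*√34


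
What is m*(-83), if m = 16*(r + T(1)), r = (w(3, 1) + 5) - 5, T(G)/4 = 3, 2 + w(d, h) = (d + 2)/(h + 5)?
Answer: -43160/3 ≈ -14387.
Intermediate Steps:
w(d, h) = -2 + (2 + d)/(5 + h) (w(d, h) = -2 + (d + 2)/(h + 5) = -2 + (2 + d)/(5 + h))
T(G) = 12 (T(G) = 4*3 = 12)
r = -7/6 (r = ((-8 + 3 - 2*1)/(5 + 1) + 5) - 5 = ((-8 + 3 - 2)/6 + 5) - 5 = ((1/6)*(-7) + 5) - 5 = (-7/6 + 5) - 5 = 23/6 - 5 = -7/6 ≈ -1.1667)
m = 520/3 (m = 16*(-7/6 + 12) = 16*(65/6) = 520/3 ≈ 173.33)
m*(-83) = (520/3)*(-83) = -43160/3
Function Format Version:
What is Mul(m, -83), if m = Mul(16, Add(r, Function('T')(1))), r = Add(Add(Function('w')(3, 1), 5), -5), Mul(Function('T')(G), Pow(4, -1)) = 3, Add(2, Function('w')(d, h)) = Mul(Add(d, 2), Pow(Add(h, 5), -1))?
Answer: Rational(-43160, 3) ≈ -14387.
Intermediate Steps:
Function('w')(d, h) = Add(-2, Mul(Pow(Add(5, h), -1), Add(2, d))) (Function('w')(d, h) = Add(-2, Mul(Add(d, 2), Pow(Add(h, 5), -1))) = Add(-2, Mul(Add(2, d), Pow(Add(5, h), -1))) = Add(-2, Mul(Pow(Add(5, h), -1), Add(2, d))))
Function('T')(G) = 12 (Function('T')(G) = Mul(4, 3) = 12)
r = Rational(-7, 6) (r = Add(Add(Mul(Pow(Add(5, 1), -1), Add(-8, 3, Mul(-2, 1))), 5), -5) = Add(Add(Mul(Pow(6, -1), Add(-8, 3, -2)), 5), -5) = Add(Add(Mul(Rational(1, 6), -7), 5), -5) = Add(Add(Rational(-7, 6), 5), -5) = Add(Rational(23, 6), -5) = Rational(-7, 6) ≈ -1.1667)
m = Rational(520, 3) (m = Mul(16, Add(Rational(-7, 6), 12)) = Mul(16, Rational(65, 6)) = Rational(520, 3) ≈ 173.33)
Mul(m, -83) = Mul(Rational(520, 3), -83) = Rational(-43160, 3)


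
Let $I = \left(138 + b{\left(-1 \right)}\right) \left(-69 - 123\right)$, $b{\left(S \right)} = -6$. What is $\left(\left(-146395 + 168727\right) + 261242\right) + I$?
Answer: $258230$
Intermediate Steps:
$I = -25344$ ($I = \left(138 - 6\right) \left(-69 - 123\right) = 132 \left(-69 - 123\right) = 132 \left(-192\right) = -25344$)
$\left(\left(-146395 + 168727\right) + 261242\right) + I = \left(\left(-146395 + 168727\right) + 261242\right) - 25344 = \left(22332 + 261242\right) - 25344 = 283574 - 25344 = 258230$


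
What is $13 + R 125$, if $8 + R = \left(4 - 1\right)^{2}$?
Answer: $138$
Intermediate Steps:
$R = 1$ ($R = -8 + \left(4 - 1\right)^{2} = -8 + 3^{2} = -8 + 9 = 1$)
$13 + R 125 = 13 + 1 \cdot 125 = 13 + 125 = 138$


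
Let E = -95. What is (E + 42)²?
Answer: 2809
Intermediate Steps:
(E + 42)² = (-95 + 42)² = (-53)² = 2809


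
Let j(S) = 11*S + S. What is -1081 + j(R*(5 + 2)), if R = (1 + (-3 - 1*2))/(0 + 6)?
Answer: -1137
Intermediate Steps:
R = -2/3 (R = (1 + (-3 - 2))/6 = (1 - 5)*(1/6) = -4*1/6 = -2/3 ≈ -0.66667)
j(S) = 12*S
-1081 + j(R*(5 + 2)) = -1081 + 12*(-2*(5 + 2)/3) = -1081 + 12*(-2/3*7) = -1081 + 12*(-14/3) = -1081 - 56 = -1137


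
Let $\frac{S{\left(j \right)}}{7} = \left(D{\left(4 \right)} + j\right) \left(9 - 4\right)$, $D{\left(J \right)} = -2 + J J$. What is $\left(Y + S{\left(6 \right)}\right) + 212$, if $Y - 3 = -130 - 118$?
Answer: $667$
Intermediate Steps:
$D{\left(J \right)} = -2 + J^{2}$
$Y = -245$ ($Y = 3 - 248 = -245$)
$S{\left(j \right)} = 490 + 35 j$ ($S{\left(j \right)} = 7 \left(\left(-2 + 4^{2}\right) + j\right) \left(9 - 4\right) = 7 \left(\left(-2 + 16\right) + j\right) 5 = 7 \left(14 + j\right) 5 = 7 \left(70 + 5 j\right) = 490 + 35 j$)
$\left(Y + S{\left(6 \right)}\right) + 212 = \left(-245 + \left(490 + 35 \cdot 6\right)\right) + 212 = \left(-245 + \left(490 + 210\right)\right) + 212 = \left(-245 + 700\right) + 212 = 455 + 212 = 667$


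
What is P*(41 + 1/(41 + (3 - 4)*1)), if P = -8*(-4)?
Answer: 6564/5 ≈ 1312.8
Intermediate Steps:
P = 32
P*(41 + 1/(41 + (3 - 4)*1)) = 32*(41 + 1/(41 + (3 - 4)*1)) = 32*(41 + 1/(41 - 1*1)) = 32*(41 + 1/(41 - 1)) = 32*(41 + 1/40) = 32*(1641/40) = 6564/5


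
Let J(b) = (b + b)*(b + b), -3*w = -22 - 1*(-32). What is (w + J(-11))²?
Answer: 2079364/9 ≈ 2.3104e+5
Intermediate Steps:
w = -10/3 (w = -(-22 - 1*(-32))/3 = -(-22 + 32)/3 = -⅓*10 = -10/3 ≈ -3.3333)
J(b) = 4*b² (J(b) = (2*b)*(2*b) = 4*b²)
(w + J(-11))² = (-10/3 + 4*(-11)²)² = (-10/3 + 4*121)² = (-10/3 + 484)² = (1442/3)² = 2079364/9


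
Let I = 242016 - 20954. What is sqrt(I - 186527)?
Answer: sqrt(34535) ≈ 185.84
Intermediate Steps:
I = 221062
sqrt(I - 186527) = sqrt(221062 - 186527) = sqrt(34535)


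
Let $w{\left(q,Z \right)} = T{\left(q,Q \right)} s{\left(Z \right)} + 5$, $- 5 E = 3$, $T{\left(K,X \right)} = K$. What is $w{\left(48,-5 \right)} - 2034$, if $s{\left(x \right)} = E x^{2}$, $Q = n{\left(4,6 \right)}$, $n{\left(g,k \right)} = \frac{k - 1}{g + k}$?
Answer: $-2749$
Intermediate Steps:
$n{\left(g,k \right)} = \frac{-1 + k}{g + k}$
$Q = \frac{1}{2}$ ($Q = \frac{-1 + 6}{4 + 6} = \frac{1}{10} \cdot 5 = \frac{1}{2} \approx 0.5$)
$E = - \frac{3}{5}$ ($E = \left(- \frac{1}{5}\right) 3 = - \frac{3}{5} \approx -0.6$)
$s{\left(x \right)} = - \frac{3 x^{2}}{5}$
$w{\left(q,Z \right)} = 5 - \frac{3 q Z^{2}}{5}$ ($w{\left(q,Z \right)} = q \left(- \frac{3 Z^{2}}{5}\right) + 5 = - \frac{3 q Z^{2}}{5} + 5 = 5 - \frac{3 q Z^{2}}{5}$)
$w{\left(48,-5 \right)} - 2034 = \left(5 - \frac{144 \left(-5\right)^{2}}{5}\right) - 2034 = \left(5 - \frac{144}{5} \cdot 25\right) - 2034 = \left(5 - 720\right) - 2034 = -715 - 2034 = -2749$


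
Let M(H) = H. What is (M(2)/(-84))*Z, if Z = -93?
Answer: 31/14 ≈ 2.2143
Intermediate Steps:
(M(2)/(-84))*Z = (2/(-84))*(-93) = -1/84*2*(-93) = -1/42*(-93) = 31/14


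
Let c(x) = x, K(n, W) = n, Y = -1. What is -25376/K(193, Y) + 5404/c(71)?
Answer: -758724/13703 ≈ -55.369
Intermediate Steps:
-25376/K(193, Y) + 5404/c(71) = -25376/193 + 5404/71 = -758724/13703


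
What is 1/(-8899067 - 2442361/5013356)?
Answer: -5013356/44614193381213 ≈ -1.1237e-7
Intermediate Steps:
1/(-8899067 - 2442361/5013356) = 1/(-44614193381213/5013356) = -5013356/44614193381213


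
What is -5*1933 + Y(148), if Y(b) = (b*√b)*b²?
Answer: -9665 + 6483584*√37 ≈ 3.9428e+7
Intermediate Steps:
Y(b) = b^(7/2) (Y(b) = b^(3/2)*b² = b^(7/2))
-5*1933 + Y(148) = -5*1933 + 148^(7/2) = -9665 + 6483584*√37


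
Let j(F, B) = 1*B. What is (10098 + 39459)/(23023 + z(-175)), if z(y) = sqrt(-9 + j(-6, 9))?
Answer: 49557/23023 ≈ 2.1525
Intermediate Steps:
j(F, B) = B
z(y) = 0 (z(y) = sqrt(-9 + 9) = sqrt(0) = 0)
(10098 + 39459)/(23023 + z(-175)) = (10098 + 39459)/(23023 + 0) = 49557/23023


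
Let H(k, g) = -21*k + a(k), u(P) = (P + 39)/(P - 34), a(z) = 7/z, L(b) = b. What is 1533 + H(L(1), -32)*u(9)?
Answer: 38997/25 ≈ 1559.9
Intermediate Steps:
u(P) = (39 + P)/(-34 + P)
H(k, g) = -21*k + 7/k
1533 + H(L(1), -32)*u(9) = 1533 + (-21*1 + 7/1)*((39 + 9)/(-34 + 9)) = 1533 + (-21 + 7*1)*(48/(-25)) = 1533 + (-21 + 7)*(-1/25*48) = 1533 - 14*(-48/25) = 1533 + 672/25 = 38997/25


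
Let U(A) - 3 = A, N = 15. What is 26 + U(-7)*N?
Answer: -34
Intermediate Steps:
U(A) = 3 + A
26 + U(-7)*N = 26 + (3 - 7)*15 = 26 - 4*15 = 26 - 60 = -34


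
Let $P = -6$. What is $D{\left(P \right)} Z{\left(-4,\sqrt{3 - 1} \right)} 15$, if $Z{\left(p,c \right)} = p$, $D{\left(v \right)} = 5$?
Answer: $-300$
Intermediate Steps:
$D{\left(P \right)} Z{\left(-4,\sqrt{3 - 1} \right)} 15 = 5 \left(-4\right) 15 = \left(-20\right) 15 = -300$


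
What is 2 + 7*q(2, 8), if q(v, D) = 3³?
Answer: 191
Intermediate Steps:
q(v, D) = 27
2 + 7*q(2, 8) = 2 + 7*27 = 2 + 189 = 191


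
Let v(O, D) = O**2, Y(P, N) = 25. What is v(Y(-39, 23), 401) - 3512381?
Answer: -3511756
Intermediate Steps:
v(Y(-39, 23), 401) - 3512381 = 25**2 - 3512381 = 625 - 3512381 = -3511756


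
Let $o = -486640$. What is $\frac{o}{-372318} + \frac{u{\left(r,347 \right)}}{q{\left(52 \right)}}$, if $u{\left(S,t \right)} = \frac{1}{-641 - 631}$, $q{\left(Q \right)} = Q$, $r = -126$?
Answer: $\frac{5364657307}{4104433632} \approx 1.307$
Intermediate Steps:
$u{\left(S,t \right)} = - \frac{1}{1272}$ ($u{\left(S,t \right)} = \frac{1}{-1272} = - \frac{1}{1272}$)
$\frac{o}{-372318} + \frac{u{\left(r,347 \right)}}{q{\left(52 \right)}} = - \frac{486640}{-372318} - \frac{1}{1272 \cdot 52} = \left(-486640\right) \left(- \frac{1}{372318}\right) - \frac{1}{66144} = \frac{243320}{186159} - \frac{1}{66144} = \frac{5364657307}{4104433632}$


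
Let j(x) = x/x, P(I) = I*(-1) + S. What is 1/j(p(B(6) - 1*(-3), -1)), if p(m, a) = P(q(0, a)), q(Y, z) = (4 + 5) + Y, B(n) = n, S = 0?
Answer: 1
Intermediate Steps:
q(Y, z) = 9 + Y
P(I) = -I (P(I) = I*(-1) + 0 = -I + 0 = -I)
p(m, a) = -9 (p(m, a) = -(9 + 0) = -1*9 = -9)
j(x) = 1
1/j(p(B(6) - 1*(-3), -1)) = 1/1 = 1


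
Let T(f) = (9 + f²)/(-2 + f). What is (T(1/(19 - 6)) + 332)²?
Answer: 11316278884/105625 ≈ 1.0714e+5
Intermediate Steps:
T(f) = (9 + f²)/(-2 + f)
(T(1/(19 - 6)) + 332)² = ((9 + (1/(19 - 6))²)/(-2 + 1/(19 - 6)) + 332)² = ((9 + (1/13)²)/(-2 + 1/13) + 332)² = ((9 + 1/169)/(-25/13) + 332)² = (-13/25*1522/169 + 332)² = (-1522/325 + 332)² = (106378/325)² = 11316278884/105625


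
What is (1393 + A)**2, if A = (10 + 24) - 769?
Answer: 432964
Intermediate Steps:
A = -735 (A = 34 - 769 = -735)
(1393 + A)**2 = (1393 - 735)**2 = 658**2 = 432964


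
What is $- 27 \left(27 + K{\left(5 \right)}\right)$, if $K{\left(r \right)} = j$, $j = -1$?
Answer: $-702$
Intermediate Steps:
$K{\left(r \right)} = -1$
$- 27 \left(27 + K{\left(5 \right)}\right) = - 27 \left(27 - 1\right) = \left(-27\right) 26 = -702$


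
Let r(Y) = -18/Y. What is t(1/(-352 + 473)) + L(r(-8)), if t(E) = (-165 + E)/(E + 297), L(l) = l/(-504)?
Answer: -321991/575008 ≈ -0.55998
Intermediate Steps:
L(l) = -l/504 (L(l) = l*(-1/504) = -l/504)
t(E) = (-165 + E)/(297 + E)
t(1/(-352 + 473)) + L(r(-8)) = (-165 + 1/(-352 + 473))/(297 + 1/(-352 + 473)) - (-1)/(28*(-8)) = (-165 + 1/121)/(297 + 1/121) - (-1)*(-1)/(28*8) = (-165 + 1/121)/(297 + 1/121) - 1/504*9/4 = -19964/121/(35938/121) - 1/224 = (121/35938)*(-19964/121) - 1/224 = -1426/2567 - 1/224 = -321991/575008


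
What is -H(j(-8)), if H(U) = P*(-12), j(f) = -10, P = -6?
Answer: -72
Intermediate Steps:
H(U) = 72 (H(U) = -6*(-12) = 72)
-H(j(-8)) = -1*72 = -72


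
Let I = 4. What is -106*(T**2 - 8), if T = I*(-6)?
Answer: -60208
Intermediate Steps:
T = -24 (T = 4*(-6) = -24)
-106*(T**2 - 8) = -106*((-24)**2 - 8) = -106*(576 - 8) = -106*568 = -60208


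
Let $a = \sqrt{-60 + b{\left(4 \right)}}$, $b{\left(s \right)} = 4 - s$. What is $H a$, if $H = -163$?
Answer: $- 326 i \sqrt{15} \approx - 1262.6 i$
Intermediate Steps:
$a = 2 i \sqrt{15}$ ($a = \sqrt{-60 + \left(4 - 4\right)} = \sqrt{-60 + 0} = \sqrt{-60} = 2 i \sqrt{15} \approx 7.746 i$)
$H a = - 163 \cdot 2 i \sqrt{15} = - 326 i \sqrt{15}$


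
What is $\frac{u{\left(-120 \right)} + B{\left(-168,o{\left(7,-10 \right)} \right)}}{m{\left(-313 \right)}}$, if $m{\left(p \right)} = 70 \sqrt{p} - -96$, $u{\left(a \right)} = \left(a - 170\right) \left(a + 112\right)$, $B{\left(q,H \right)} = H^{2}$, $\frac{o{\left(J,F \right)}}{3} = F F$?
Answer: $\frac{2215680}{385729} - \frac{1615600 i \sqrt{313}}{385729} \approx 5.7441 - 74.101 i$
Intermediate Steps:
$o{\left(J,F \right)} = 3 F^{2}$ ($o{\left(J,F \right)} = 3 F F = 3 F^{2}$)
$u{\left(a \right)} = \left(-170 + a\right) \left(112 + a\right)$
$m{\left(p \right)} = 96 + 70 \sqrt{p}$ ($m{\left(p \right)} = 70 \sqrt{p} + 96 = 96 + 70 \sqrt{p}$)
$\frac{u{\left(-120 \right)} + B{\left(-168,o{\left(7,-10 \right)} \right)}}{m{\left(-313 \right)}} = \frac{\left(-19040 + \left(-120\right)^{2} - -6960\right) + \left(3 \left(-10\right)^{2}\right)^{2}}{96 + 70 \sqrt{-313}} = \frac{\left(-19040 + 14400 + 6960\right) + \left(3 \cdot 100\right)^{2}}{96 + 70 i \sqrt{313}} = \frac{2320 + 300^{2}}{96 + 70 i \sqrt{313}} = \frac{2320 + 90000}{96 + 70 i \sqrt{313}} = \frac{92320}{96 + 70 i \sqrt{313}}$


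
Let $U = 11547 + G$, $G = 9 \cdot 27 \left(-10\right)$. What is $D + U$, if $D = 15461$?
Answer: $24578$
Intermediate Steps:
$G = -2430$ ($G = 243 \left(-10\right) = -2430$)
$U = 9117$ ($U = 11547 - 2430 = 9117$)
$D + U = 15461 + 9117 = 24578$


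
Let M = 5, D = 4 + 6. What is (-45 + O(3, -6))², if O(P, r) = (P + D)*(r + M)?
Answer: 3364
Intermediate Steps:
D = 10
O(P, r) = (5 + r)*(10 + P) (O(P, r) = (P + 10)*(r + 5) = (10 + P)*(5 + r) = (5 + r)*(10 + P))
(-45 + O(3, -6))² = (-45 + (50 + 5*3 + 10*(-6) + 3*(-6)))² = (-45 + (50 + 15 - 60 - 18))² = (-45 - 13)² = (-58)² = 3364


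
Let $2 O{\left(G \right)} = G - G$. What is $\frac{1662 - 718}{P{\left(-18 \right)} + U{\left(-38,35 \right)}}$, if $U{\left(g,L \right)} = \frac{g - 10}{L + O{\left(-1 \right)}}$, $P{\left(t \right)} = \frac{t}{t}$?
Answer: $- \frac{33040}{13} \approx -2541.5$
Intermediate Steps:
$O{\left(G \right)} = 0$ ($O{\left(G \right)} = \frac{G - G}{2} = \frac{1}{2} \cdot 0 = 0$)
$P{\left(t \right)} = 1$
$U{\left(g,L \right)} = \frac{-10 + g}{L}$ ($U{\left(g,L \right)} = \frac{g - 10}{L + 0} = \frac{-10 + g}{L}$)
$\frac{1662 - 718}{P{\left(-18 \right)} + U{\left(-38,35 \right)}} = \frac{1662 - 718}{1 + \frac{-10 - 38}{35}} = \frac{944}{1 + \frac{1}{35} \left(-48\right)} = \frac{944}{1 - \frac{48}{35}} = \frac{944}{- \frac{13}{35}} = 944 \left(- \frac{35}{13}\right) = - \frac{33040}{13}$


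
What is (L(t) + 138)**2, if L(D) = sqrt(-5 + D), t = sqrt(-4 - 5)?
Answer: (138 + sqrt(-5 + 3*I))**2 ≈ 19217.0 + 645.29*I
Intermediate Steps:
t = 3*I (t = sqrt(-9) = 3*I ≈ 3.0*I)
(L(t) + 138)**2 = (sqrt(-5 + 3*I) + 138)**2 = (138 + sqrt(-5 + 3*I))**2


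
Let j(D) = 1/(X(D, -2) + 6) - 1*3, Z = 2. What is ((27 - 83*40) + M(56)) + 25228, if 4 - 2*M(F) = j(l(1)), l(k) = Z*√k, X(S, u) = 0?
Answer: 263261/12 ≈ 21938.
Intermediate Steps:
l(k) = 2*√k
j(D) = -17/6 (j(D) = 1/(0 + 6) - 1*3 = 1/6 - 3 = ⅙ - 3 = -17/6)
M(F) = 41/12 (M(F) = 2 - ½*(-17/6) = 2 + 17/12 = 41/12)
((27 - 83*40) + M(56)) + 25228 = ((27 - 83*40) + 41/12) + 25228 = ((27 - 3320) + 41/12) + 25228 = (-3293 + 41/12) + 25228 = -39475/12 + 25228 = 263261/12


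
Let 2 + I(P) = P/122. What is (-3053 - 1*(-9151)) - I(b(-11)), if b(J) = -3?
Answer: 744203/122 ≈ 6100.0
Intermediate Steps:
I(P) = -2 + P/122
(-3053 - 1*(-9151)) - I(b(-11)) = (-3053 - 1*(-9151)) - (-2 + (1/122)*(-3)) = (-3053 + 9151) - (-2 - 3/122) = 6098 - 1*(-247/122) = 6098 + 247/122 = 744203/122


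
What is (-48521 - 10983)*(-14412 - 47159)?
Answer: 3663720784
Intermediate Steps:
(-48521 - 10983)*(-14412 - 47159) = -59504*(-61571) = 3663720784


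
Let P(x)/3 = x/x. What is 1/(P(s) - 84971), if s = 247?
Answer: -1/84968 ≈ -1.1769e-5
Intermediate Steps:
P(x) = 3 (P(x) = 3*(x/x) = 3*1 = 3)
1/(P(s) - 84971) = 1/(3 - 84971) = 1/(-84968) = -1/84968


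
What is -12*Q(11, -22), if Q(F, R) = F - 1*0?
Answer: -132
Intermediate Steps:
Q(F, R) = F (Q(F, R) = F + 0 = F)
-12*Q(11, -22) = -12*11 = -132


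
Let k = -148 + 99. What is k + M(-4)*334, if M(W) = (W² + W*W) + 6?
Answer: 12643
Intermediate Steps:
M(W) = 6 + 2*W² (M(W) = (W² + W²) + 6 = 2*W² + 6 = 6 + 2*W²)
k = -49
k + M(-4)*334 = -49 + (6 + 2*(-4)²)*334 = -49 + (6 + 2*16)*334 = -49 + (6 + 32)*334 = -49 + 38*334 = -49 + 12692 = 12643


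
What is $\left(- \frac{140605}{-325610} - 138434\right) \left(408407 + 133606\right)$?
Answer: $- \frac{4886285584154751}{65122} \approx -7.5033 \cdot 10^{10}$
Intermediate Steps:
$\left(- \frac{140605}{-325610} - 138434\right) \left(408407 + 133606\right) = \left(\left(-140605\right) \left(- \frac{1}{325610}\right) - 138434\right) 542013 = \left(\frac{28121}{65122} - 138434\right) 542013 = \left(- \frac{9015070827}{65122}\right) 542013 = - \frac{4886285584154751}{65122}$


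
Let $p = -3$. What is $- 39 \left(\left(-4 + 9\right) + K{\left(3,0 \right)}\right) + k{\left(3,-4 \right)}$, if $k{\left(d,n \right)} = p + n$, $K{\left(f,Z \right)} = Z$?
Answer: $-202$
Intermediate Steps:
$k{\left(d,n \right)} = -3 + n$
$- 39 \left(\left(-4 + 9\right) + K{\left(3,0 \right)}\right) + k{\left(3,-4 \right)} = - 39 \left(\left(-4 + 9\right) + 0\right) - 7 = - 39 \left(5 + 0\right) - 7 = \left(-39\right) 5 - 7 = -195 - 7 = -202$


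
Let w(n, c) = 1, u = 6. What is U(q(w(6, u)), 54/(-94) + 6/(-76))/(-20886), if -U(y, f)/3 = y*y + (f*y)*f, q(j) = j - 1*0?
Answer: 4551685/22207359752 ≈ 0.00020496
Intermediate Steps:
q(j) = j (q(j) = j + 0 = j)
U(y, f) = -3*y² - 3*y*f² (U(y, f) = -3*(y*y + (f*y)*f) = -3*(y² + y*f²) = -3*y² - 3*y*f²)
U(q(w(6, u)), 54/(-94) + 6/(-76))/(-20886) = -3*1*(1 + (54/(-94) + 6/(-76))²)/(-20886) = -3*1*(1 + (54*(-1/94) + 6*(-1/76))²)*(-1/20886) = -3*1*(1 + (-27/47 - 3/38)²)*(-1/20886) = -3*1*(1 + (-1167/1786)²)*(-1/20886) = -3*1*(1 + 1361889/3189796)*(-1/20886) = -3*1*4551685/3189796*(-1/20886) = -13655055/3189796*(-1/20886) = 4551685/22207359752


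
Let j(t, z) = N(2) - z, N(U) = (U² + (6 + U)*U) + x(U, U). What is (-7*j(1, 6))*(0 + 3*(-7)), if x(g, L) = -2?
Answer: 1764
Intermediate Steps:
N(U) = -2 + U² + U*(6 + U) (N(U) = (U² + (6 + U)*U) - 2 = (U² + U*(6 + U)) - 2 = -2 + U² + U*(6 + U))
j(t, z) = 18 - z (j(t, z) = (-2 + 2*2² + 6*2) - z = (-2 + 2*4 + 12) - z = (-2 + 8 + 12) - z = 18 - z)
(-7*j(1, 6))*(0 + 3*(-7)) = (-7*(18 - 1*6))*(0 + 3*(-7)) = (-7*(18 - 6))*(0 - 21) = -7*12*(-21) = -84*(-21) = 1764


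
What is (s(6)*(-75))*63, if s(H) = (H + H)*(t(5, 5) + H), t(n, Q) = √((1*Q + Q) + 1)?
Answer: -340200 - 56700*√11 ≈ -5.2825e+5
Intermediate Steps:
t(n, Q) = √(1 + 2*Q) (t(n, Q) = √((Q + Q) + 1) = √(2*Q + 1) = √(1 + 2*Q))
s(H) = 2*H*(H + √11) (s(H) = (H + H)*(√(1 + 2*5) + H) = (2*H)*(√(1 + 10) + H) = (2*H)*(√11 + H) = (2*H)*(H + √11) = 2*H*(H + √11))
(s(6)*(-75))*63 = ((2*6*(6 + √11))*(-75))*63 = ((72 + 12*√11)*(-75))*63 = (-5400 - 900*√11)*63 = -340200 - 56700*√11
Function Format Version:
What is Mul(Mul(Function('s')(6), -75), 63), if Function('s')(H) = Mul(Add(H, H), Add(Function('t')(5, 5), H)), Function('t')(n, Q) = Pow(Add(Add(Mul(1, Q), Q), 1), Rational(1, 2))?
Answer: Add(-340200, Mul(-56700, Pow(11, Rational(1, 2)))) ≈ -5.2825e+5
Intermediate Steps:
Function('t')(n, Q) = Pow(Add(1, Mul(2, Q)), Rational(1, 2)) (Function('t')(n, Q) = Pow(Add(Add(Q, Q), 1), Rational(1, 2)) = Pow(Add(Mul(2, Q), 1), Rational(1, 2)) = Pow(Add(1, Mul(2, Q)), Rational(1, 2)))
Function('s')(H) = Mul(2, H, Add(H, Pow(11, Rational(1, 2)))) (Function('s')(H) = Mul(Add(H, H), Add(Pow(Add(1, Mul(2, 5)), Rational(1, 2)), H)) = Mul(Mul(2, H), Add(Pow(Add(1, 10), Rational(1, 2)), H)) = Mul(Mul(2, H), Add(Pow(11, Rational(1, 2)), H)) = Mul(Mul(2, H), Add(H, Pow(11, Rational(1, 2)))) = Mul(2, H, Add(H, Pow(11, Rational(1, 2)))))
Mul(Mul(Function('s')(6), -75), 63) = Mul(Mul(Mul(2, 6, Add(6, Pow(11, Rational(1, 2)))), -75), 63) = Mul(Mul(Add(72, Mul(12, Pow(11, Rational(1, 2)))), -75), 63) = Mul(Add(-5400, Mul(-900, Pow(11, Rational(1, 2)))), 63) = Add(-340200, Mul(-56700, Pow(11, Rational(1, 2))))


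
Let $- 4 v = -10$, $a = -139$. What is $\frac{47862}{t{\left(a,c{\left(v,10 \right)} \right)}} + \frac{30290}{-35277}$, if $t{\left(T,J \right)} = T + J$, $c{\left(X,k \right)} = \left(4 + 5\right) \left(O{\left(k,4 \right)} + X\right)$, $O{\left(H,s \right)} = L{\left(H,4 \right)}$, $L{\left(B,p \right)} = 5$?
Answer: $- \frac{307380638}{458601} \approx -670.26$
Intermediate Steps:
$v = \frac{5}{2}$ ($v = \left(- \frac{1}{4}\right) \left(-10\right) = \frac{5}{2} \approx 2.5$)
$O{\left(H,s \right)} = 5$
$c{\left(X,k \right)} = 45 + 9 X$ ($c{\left(X,k \right)} = \left(4 + 5\right) \left(5 + X\right) = 9 \left(5 + X\right) = 45 + 9 X$)
$t{\left(T,J \right)} = J + T$
$\frac{47862}{t{\left(a,c{\left(v,10 \right)} \right)}} + \frac{30290}{-35277} = \frac{47862}{\left(45 + 9 \cdot \frac{5}{2}\right) - 139} + \frac{30290}{-35277} = \frac{47862}{\left(45 + \frac{45}{2}\right) - 139} + 30290 \left(- \frac{1}{35277}\right) = \frac{47862}{\frac{135}{2} - 139} - \frac{30290}{35277} = \frac{47862}{- \frac{143}{2}} - \frac{30290}{35277} = 47862 \left(- \frac{2}{143}\right) - \frac{30290}{35277} = - \frac{95724}{143} - \frac{30290}{35277} = - \frac{307380638}{458601}$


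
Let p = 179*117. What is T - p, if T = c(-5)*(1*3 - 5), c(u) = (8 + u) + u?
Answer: -20939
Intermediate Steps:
p = 20943
c(u) = 8 + 2*u
T = 4 (T = (8 + 2*(-5))*(1*3 - 5) = (8 - 10)*(3 - 5) = -2*(-2) = 4)
T - p = 4 - 1*20943 = 4 - 20943 = -20939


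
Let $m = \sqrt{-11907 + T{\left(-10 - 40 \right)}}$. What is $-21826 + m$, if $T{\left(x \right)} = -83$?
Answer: $-21826 + i \sqrt{11990} \approx -21826.0 + 109.5 i$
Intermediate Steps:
$m = i \sqrt{11990}$ ($m = \sqrt{-11907 - 83} = \sqrt{-11990} = i \sqrt{11990} \approx 109.5 i$)
$-21826 + m = -21826 + i \sqrt{11990}$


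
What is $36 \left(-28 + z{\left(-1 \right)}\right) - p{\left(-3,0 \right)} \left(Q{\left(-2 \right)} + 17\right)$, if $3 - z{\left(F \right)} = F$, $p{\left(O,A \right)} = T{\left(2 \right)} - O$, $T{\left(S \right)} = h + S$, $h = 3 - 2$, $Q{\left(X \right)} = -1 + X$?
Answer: $-948$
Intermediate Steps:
$h = 1$ ($h = 3 - 2 = 1$)
$T{\left(S \right)} = 1 + S$
$p{\left(O,A \right)} = 3 - O$ ($p{\left(O,A \right)} = \left(1 + 2\right) - O = 3 - O$)
$z{\left(F \right)} = 3 - F$
$36 \left(-28 + z{\left(-1 \right)}\right) - p{\left(-3,0 \right)} \left(Q{\left(-2 \right)} + 17\right) = 36 \left(-28 + \left(3 - -1\right)\right) - \left(3 - -3\right) \left(\left(-1 - 2\right) + 17\right) = 36 \left(-28 + \left(3 + 1\right)\right) - \left(3 + 3\right) \left(-3 + 17\right) = 36 \left(-28 + 4\right) - 6 \cdot 14 = 36 \left(-24\right) - 84 = -864 - 84 = -948$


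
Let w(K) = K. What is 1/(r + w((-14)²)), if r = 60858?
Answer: 1/61054 ≈ 1.6379e-5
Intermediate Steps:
1/(r + w((-14)²)) = 1/(60858 + (-14)²) = 1/(60858 + 196) = 1/61054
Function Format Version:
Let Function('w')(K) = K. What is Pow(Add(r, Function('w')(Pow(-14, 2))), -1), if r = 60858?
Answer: Rational(1, 61054) ≈ 1.6379e-5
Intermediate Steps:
Pow(Add(r, Function('w')(Pow(-14, 2))), -1) = Pow(Add(60858, Pow(-14, 2)), -1) = Pow(Add(60858, 196), -1) = Pow(61054, -1) = Rational(1, 61054)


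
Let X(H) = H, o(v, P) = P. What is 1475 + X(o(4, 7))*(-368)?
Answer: -1101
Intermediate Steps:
1475 + X(o(4, 7))*(-368) = 1475 + 7*(-368) = 1475 - 2576 = -1101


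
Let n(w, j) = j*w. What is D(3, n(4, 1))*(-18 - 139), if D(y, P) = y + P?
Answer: -1099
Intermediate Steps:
D(y, P) = P + y
D(3, n(4, 1))*(-18 - 139) = (1*4 + 3)*(-18 - 139) = (4 + 3)*(-157) = 7*(-157) = -1099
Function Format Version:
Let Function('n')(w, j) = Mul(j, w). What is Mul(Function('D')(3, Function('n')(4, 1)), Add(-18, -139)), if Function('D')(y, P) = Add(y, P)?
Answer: -1099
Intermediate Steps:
Function('D')(y, P) = Add(P, y)
Mul(Function('D')(3, Function('n')(4, 1)), Add(-18, -139)) = Mul(Add(Mul(1, 4), 3), Add(-18, -139)) = Mul(Add(4, 3), -157) = Mul(7, -157) = -1099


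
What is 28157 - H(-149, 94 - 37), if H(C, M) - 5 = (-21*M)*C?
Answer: -150201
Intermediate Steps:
H(C, M) = 5 - 21*C*M (H(C, M) = 5 + (-21*M)*C = 5 - 21*C*M)
28157 - H(-149, 94 - 37) = 28157 - (5 - 21*(-149)*(94 - 37)) = 28157 - (5 - 21*(-149)*57) = 28157 - (5 + 178353) = 28157 - 1*178358 = 28157 - 178358 = -150201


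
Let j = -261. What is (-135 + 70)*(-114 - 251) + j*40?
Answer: 13285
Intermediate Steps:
(-135 + 70)*(-114 - 251) + j*40 = (-135 + 70)*(-114 - 251) - 261*40 = -65*(-365) - 10440 = 23725 - 10440 = 13285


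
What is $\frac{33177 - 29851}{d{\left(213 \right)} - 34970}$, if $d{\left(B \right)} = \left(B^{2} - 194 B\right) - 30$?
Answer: $- \frac{3326}{30953} \approx -0.10745$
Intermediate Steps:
$d{\left(B \right)} = -30 + B^{2} - 194 B$
$\frac{33177 - 29851}{d{\left(213 \right)} - 34970} = \frac{33177 - 29851}{\left(-30 + 213^{2} - 41322\right) - 34970} = \frac{3326}{\left(-30 + 45369 - 41322\right) - 34970} = \frac{3326}{4017 - 34970} = \frac{3326}{-30953} = 3326 \left(- \frac{1}{30953}\right) = - \frac{3326}{30953}$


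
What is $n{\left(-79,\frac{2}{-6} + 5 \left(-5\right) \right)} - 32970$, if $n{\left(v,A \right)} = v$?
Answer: $-33049$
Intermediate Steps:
$n{\left(-79,\frac{2}{-6} + 5 \left(-5\right) \right)} - 32970 = -79 - 32970 = -33049$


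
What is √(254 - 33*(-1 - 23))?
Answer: √1046 ≈ 32.342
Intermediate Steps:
√(254 - 33*(-1 - 23)) = √(254 - 33*(-24)) = √(254 + 792) = √1046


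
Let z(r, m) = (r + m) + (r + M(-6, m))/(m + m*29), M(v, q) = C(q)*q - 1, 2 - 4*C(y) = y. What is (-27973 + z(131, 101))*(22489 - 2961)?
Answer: -820738403959/1515 ≈ -5.4174e+8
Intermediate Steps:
C(y) = 1/2 - y/4
M(v, q) = -1 + q*(1/2 - q/4) (M(v, q) = (1/2 - q/4)*q - 1 = q*(1/2 - q/4) - 1 = -1 + q*(1/2 - q/4))
z(r, m) = m + r + (-1 + r - m*(-2 + m)/4)/(30*m) (z(r, m) = (r + m) + (r + (-1 - m*(-2 + m)/4))/(m + m*29) = (m + r) + (-1 + r - m*(-2 + m)/4)/(m + 29*m) = (m + r) + (-1 + r - m*(-2 + m)/4)/((30*m)) = (m + r) + (-1 + r - m*(-2 + m)/4)*(1/(30*m)) = (m + r) + (-1 + r - m*(-2 + m)/4)/(30*m) = m + r + (-1 + r - m*(-2 + m)/4)/(30*m))
(-27973 + z(131, 101))*(22489 - 2961) = (-27973 + (1/120)*(-4 + 4*131 - 1*101*(-2 + 101) + 120*101*(101 + 131))/101)*(22489 - 2961) = (-27973 + (1/120)*(1/101)*(-4 + 524 - 1*101*99 + 120*101*232))*19528 = (-27973 + (1/120)*(1/101)*(-4 + 524 - 9999 + 2811840))*19528 = (-27973 + (1/120)*(1/101)*2802361)*19528 = (-27973 + 2802361/12120)*19528 = -336230399/12120*19528 = -820738403959/1515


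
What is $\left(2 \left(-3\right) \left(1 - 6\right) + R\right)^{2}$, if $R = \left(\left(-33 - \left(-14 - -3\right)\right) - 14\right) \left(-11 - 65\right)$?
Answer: $7650756$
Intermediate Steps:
$R = 2736$ ($R = \left(\left(-33 - \left(-14 + 3\right)\right) - 14\right) \left(-76\right) = \left(\left(-33 - -11\right) - 14\right) \left(-76\right) = \left(\left(-33 + 11\right) - 14\right) \left(-76\right) = \left(-22 - 14\right) \left(-76\right) = \left(-36\right) \left(-76\right) = 2736$)
$\left(2 \left(-3\right) \left(1 - 6\right) + R\right)^{2} = \left(2 \left(-3\right) \left(1 - 6\right) + 2736\right)^{2} = \left(\left(-6\right) \left(-5\right) + 2736\right)^{2} = \left(30 + 2736\right)^{2} = 2766^{2} = 7650756$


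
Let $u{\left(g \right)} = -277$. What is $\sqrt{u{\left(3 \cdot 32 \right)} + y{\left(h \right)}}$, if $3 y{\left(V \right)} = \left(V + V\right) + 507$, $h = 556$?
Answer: $\frac{2 \sqrt{591}}{3} \approx 16.207$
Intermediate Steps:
$y{\left(V \right)} = 169 + \frac{2 V}{3}$ ($y{\left(V \right)} = \frac{\left(V + V\right) + 507}{3} = \frac{2 V + 507}{3} = \frac{507 + 2 V}{3} = 169 + \frac{2 V}{3}$)
$\sqrt{u{\left(3 \cdot 32 \right)} + y{\left(h \right)}} = \sqrt{-277 + \left(169 + \frac{2}{3} \cdot 556\right)} = \sqrt{-277 + \left(169 + \frac{1112}{3}\right)} = \sqrt{-277 + \frac{1619}{3}} = \sqrt{\frac{788}{3}} = \frac{2 \sqrt{591}}{3}$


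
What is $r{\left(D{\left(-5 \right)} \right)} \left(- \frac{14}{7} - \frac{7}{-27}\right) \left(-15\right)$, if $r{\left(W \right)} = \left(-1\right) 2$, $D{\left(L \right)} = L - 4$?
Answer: $- \frac{470}{9} \approx -52.222$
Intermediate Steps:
$D{\left(L \right)} = -4 + L$
$r{\left(W \right)} = -2$
$r{\left(D{\left(-5 \right)} \right)} \left(- \frac{14}{7} - \frac{7}{-27}\right) \left(-15\right) = - 2 \left(- \frac{14}{7} - \frac{7}{-27}\right) \left(-15\right) = - 2 \left(\left(-14\right) \frac{1}{7} - - \frac{7}{27}\right) \left(-15\right) = - 2 \left(-2 + \frac{7}{27}\right) \left(-15\right) = - 2 \left(\left(- \frac{47}{27}\right) \left(-15\right)\right) = \left(-2\right) \frac{235}{9} = - \frac{470}{9}$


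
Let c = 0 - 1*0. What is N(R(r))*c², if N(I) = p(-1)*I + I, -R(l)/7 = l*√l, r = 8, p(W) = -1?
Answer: 0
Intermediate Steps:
R(l) = -7*l^(3/2) (R(l) = -7*l*√l = -7*l^(3/2))
c = 0 (c = 0 + 0 = 0)
N(I) = 0 (N(I) = -I + I = 0)
N(R(r))*c² = 0*0² = 0*0 = 0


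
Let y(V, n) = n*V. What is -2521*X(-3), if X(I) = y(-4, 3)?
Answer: 30252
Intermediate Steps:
y(V, n) = V*n
X(I) = -12 (X(I) = -4*3 = -12)
-2521*X(-3) = -2521*(-12) = 30252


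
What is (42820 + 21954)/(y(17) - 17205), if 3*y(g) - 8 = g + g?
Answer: -64774/17191 ≈ -3.7679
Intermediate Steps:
y(g) = 8/3 + 2*g/3 (y(g) = 8/3 + (g + g)/3 = 8/3 + (2*g)/3 = 8/3 + 2*g/3)
(42820 + 21954)/(y(17) - 17205) = (42820 + 21954)/((8/3 + (2/3)*17) - 17205) = 64774/((8/3 + 34/3) - 17205) = 64774/(14 - 17205) = 64774/(-17191) = 64774*(-1/17191) = -64774/17191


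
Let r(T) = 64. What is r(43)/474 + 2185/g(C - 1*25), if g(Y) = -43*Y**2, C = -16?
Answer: 1795211/17131071 ≈ 0.10479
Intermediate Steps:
r(43)/474 + 2185/g(C - 1*25) = 64/474 + 2185/((-43*(-16 - 1*25)**2)) = 64*(1/474) + 2185/((-43*(-16 - 25)**2)) = 32/237 + 2185/((-43*(-41)**2)) = 32/237 + 2185/((-43*1681)) = 32/237 + 2185/(-72283) = 32/237 + 2185*(-1/72283) = 32/237 - 2185/72283 = 1795211/17131071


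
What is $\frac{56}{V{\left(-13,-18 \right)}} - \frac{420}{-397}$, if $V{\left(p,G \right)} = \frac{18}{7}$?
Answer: $\frac{81592}{3573} \approx 22.836$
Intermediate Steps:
$V{\left(p,G \right)} = \frac{18}{7}$ ($V{\left(p,G \right)} = 18 \cdot \frac{1}{7} = \frac{18}{7}$)
$\frac{56}{V{\left(-13,-18 \right)}} - \frac{420}{-397} = \frac{56}{\frac{18}{7}} - \frac{420}{-397} = 56 \cdot \frac{7}{18} - - \frac{420}{397} = \frac{196}{9} + \frac{420}{397} = \frac{81592}{3573}$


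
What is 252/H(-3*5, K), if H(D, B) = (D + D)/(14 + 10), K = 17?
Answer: -1008/5 ≈ -201.60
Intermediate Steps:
H(D, B) = D/12 (H(D, B) = (2*D)/24 = (2*D)*(1/24) = D/12)
252/H(-3*5, K) = 252/(((-3*5)/12)) = 252/(((1/12)*(-15))) = 252/(-5/4) = 252*(-⅘) = -1008/5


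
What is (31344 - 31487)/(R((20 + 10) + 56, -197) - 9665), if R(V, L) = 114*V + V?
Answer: -143/225 ≈ -0.63556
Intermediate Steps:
R(V, L) = 115*V
(31344 - 31487)/(R((20 + 10) + 56, -197) - 9665) = (31344 - 31487)/(115*((20 + 10) + 56) - 9665) = -143/(115*(30 + 56) - 9665) = -143/(115*86 - 9665) = -143/(9890 - 9665) = -143/225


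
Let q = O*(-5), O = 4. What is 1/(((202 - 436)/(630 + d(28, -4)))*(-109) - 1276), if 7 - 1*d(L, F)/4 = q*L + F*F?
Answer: -1/1267 ≈ -0.00078927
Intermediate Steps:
q = -20 (q = 4*(-5) = -20)
d(L, F) = 28 - 4*F² + 80*L (d(L, F) = 28 - 4*(-20*L + F*F) = 28 - 4*(-20*L + F²) = 28 - 4*(F² - 20*L) = 28 + (-4*F² + 80*L) = 28 - 4*F² + 80*L)
1/(((202 - 436)/(630 + d(28, -4)))*(-109) - 1276) = 1/(((202 - 436)/(630 + (28 - 4*(-4)² + 80*28)))*(-109) - 1276) = 1/(-234/(630 + (28 - 4*16 + 2240))*(-109) - 1276) = 1/(-234/(630 + (28 - 64 + 2240))*(-109) - 1276) = 1/(-234/(630 + 2204)*(-109) - 1276) = 1/(-234/2834*(-109) - 1276) = 1/(-234*1/2834*(-109) - 1276) = 1/(-9/109*(-109) - 1276) = 1/(9 - 1276) = 1/(-1267) = -1/1267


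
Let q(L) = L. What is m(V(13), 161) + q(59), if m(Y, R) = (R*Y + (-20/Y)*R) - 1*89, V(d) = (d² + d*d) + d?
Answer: 19821611/351 ≈ 56472.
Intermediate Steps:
V(d) = d + 2*d² (V(d) = (d² + d²) + d = 2*d² + d = d + 2*d²)
m(Y, R) = -89 + R*Y - 20*R/Y (m(Y, R) = (R*Y - 20*R/Y) - 89 = -89 + R*Y - 20*R/Y)
m(V(13), 161) + q(59) = (-89 + 161*(13*(1 + 2*13)) - 20*161/13*(1 + 2*13)) + 59 = (-89 + 161*(13*(1 + 26)) - 20*161/13*(1 + 26)) + 59 = (-89 + 161*(13*27) - 20*161/13*27) + 59 = (-89 + 161*351 - 20*161/351) + 59 = (-89 + 56511 - 20*161*1/351) + 59 = (-89 + 56511 - 3220/351) + 59 = 19800902/351 + 59 = 19821611/351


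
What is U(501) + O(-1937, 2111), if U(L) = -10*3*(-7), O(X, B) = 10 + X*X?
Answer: 3752189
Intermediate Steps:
O(X, B) = 10 + X**2
U(L) = 210 (U(L) = -30*(-7) = 210)
U(501) + O(-1937, 2111) = 210 + (10 + (-1937)**2) = 210 + (10 + 3751969) = 210 + 3751979 = 3752189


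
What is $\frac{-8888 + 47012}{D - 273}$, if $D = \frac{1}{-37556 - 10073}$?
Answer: $- \frac{907903998}{6501359} \approx -139.65$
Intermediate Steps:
$D = - \frac{1}{47629}$ ($D = \frac{1}{-47629} = - \frac{1}{47629} \approx -2.0996 \cdot 10^{-5}$)
$\frac{-8888 + 47012}{D - 273} = \frac{-8888 + 47012}{- \frac{1}{47629} - 273} = \frac{38124}{- \frac{13002718}{47629}} = 38124 \left(- \frac{47629}{13002718}\right) = - \frac{907903998}{6501359}$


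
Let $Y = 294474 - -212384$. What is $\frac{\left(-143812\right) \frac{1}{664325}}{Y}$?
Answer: $- \frac{71906}{168359220425} \approx -4.271 \cdot 10^{-7}$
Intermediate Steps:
$Y = 506858$ ($Y = 294474 + 212384 = 506858$)
$\frac{\left(-143812\right) \frac{1}{664325}}{Y} = \frac{\left(-143812\right) \frac{1}{664325}}{506858} = \left(-143812\right) \frac{1}{664325} \cdot \frac{1}{506858} = \left(- \frac{143812}{664325}\right) \frac{1}{506858} = - \frac{71906}{168359220425}$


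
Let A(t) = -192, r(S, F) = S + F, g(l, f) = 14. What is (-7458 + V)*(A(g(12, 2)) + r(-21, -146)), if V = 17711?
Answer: -3680827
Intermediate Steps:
r(S, F) = F + S
(-7458 + V)*(A(g(12, 2)) + r(-21, -146)) = (-7458 + 17711)*(-192 + (-146 - 21)) = 10253*(-192 - 167) = 10253*(-359) = -3680827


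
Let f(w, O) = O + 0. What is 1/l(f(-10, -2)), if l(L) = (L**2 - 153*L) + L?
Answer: 1/308 ≈ 0.0032468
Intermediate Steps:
f(w, O) = O
l(L) = L**2 - 152*L
1/l(f(-10, -2)) = 1/(-2*(-152 - 2)) = 1/(-2*(-154)) = 1/308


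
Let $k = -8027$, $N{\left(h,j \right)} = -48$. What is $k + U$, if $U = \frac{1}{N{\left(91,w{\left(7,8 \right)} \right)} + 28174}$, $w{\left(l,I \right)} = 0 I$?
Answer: $- \frac{225767401}{28126} \approx -8027.0$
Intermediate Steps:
$w{\left(l,I \right)} = 0$
$U = \frac{1}{28126}$ ($U = \frac{1}{-48 + 28174} = \frac{1}{28126} \approx 3.5554 \cdot 10^{-5}$)
$k + U = -8027 + \frac{1}{28126} = - \frac{225767401}{28126}$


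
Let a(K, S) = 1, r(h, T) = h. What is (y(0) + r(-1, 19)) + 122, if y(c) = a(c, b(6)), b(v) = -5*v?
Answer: 122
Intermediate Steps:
y(c) = 1
(y(0) + r(-1, 19)) + 122 = (1 - 1) + 122 = 0 + 122 = 122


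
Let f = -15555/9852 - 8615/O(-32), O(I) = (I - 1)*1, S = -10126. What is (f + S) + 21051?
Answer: 1212084655/108372 ≈ 11184.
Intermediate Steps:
O(I) = -1 + I (O(I) = (-1 + I)*1 = -1 + I)
f = 28120555/108372 (f = -15555/9852 - 8615/(-1 - 32) = -15555*1/9852 - 8615/(-33) = -5185/3284 - 8615*(-1/33) = -5185/3284 + 8615/33 = 28120555/108372 ≈ 259.48)
(f + S) + 21051 = (28120555/108372 - 10126) + 21051 = -1069254317/108372 + 21051 = 1212084655/108372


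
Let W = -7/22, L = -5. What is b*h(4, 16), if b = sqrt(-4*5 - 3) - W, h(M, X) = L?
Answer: -35/22 - 5*I*sqrt(23) ≈ -1.5909 - 23.979*I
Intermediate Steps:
h(M, X) = -5
W = -7/22 (W = -7*1/22 = -7/22 ≈ -0.31818)
b = 7/22 + I*sqrt(23) (b = sqrt(-4*5 - 3) - 1*(-7/22) = sqrt(-20 - 3) + 7/22 = sqrt(-23) + 7/22 = I*sqrt(23) + 7/22 = 7/22 + I*sqrt(23) ≈ 0.31818 + 4.7958*I)
b*h(4, 16) = (7/22 + I*sqrt(23))*(-5) = -35/22 - 5*I*sqrt(23)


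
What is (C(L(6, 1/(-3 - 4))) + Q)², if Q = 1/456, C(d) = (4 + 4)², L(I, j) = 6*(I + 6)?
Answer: 851764225/207936 ≈ 4096.3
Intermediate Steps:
L(I, j) = 36 + 6*I (L(I, j) = 6*(6 + I) = 36 + 6*I)
C(d) = 64 (C(d) = 8² = 64)
Q = 1/456 ≈ 0.0021930
(C(L(6, 1/(-3 - 4))) + Q)² = (64 + 1/456)² = (29185/456)² = 851764225/207936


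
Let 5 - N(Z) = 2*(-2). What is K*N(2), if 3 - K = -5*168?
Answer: 7587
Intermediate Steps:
N(Z) = 9 (N(Z) = 5 - 2*(-2) = 5 - 1*(-4) = 5 + 4 = 9)
K = 843 (K = 3 - (-5)*168 = 3 - 1*(-840) = 3 + 840 = 843)
K*N(2) = 843*9 = 7587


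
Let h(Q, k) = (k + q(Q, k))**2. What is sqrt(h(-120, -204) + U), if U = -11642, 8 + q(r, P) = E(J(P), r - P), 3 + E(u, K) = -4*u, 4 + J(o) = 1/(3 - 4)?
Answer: sqrt(26383) ≈ 162.43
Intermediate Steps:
J(o) = -5 (J(o) = -4 + 1/(3 - 4) = -4 + 1/(-1) = -4 - 1 = -5)
E(u, K) = -3 - 4*u
q(r, P) = 9 (q(r, P) = -8 + (-3 - 4*(-5)) = -8 + (-3 + 20) = -8 + 17 = 9)
h(Q, k) = (9 + k)**2 (h(Q, k) = (k + 9)**2 = (9 + k)**2)
sqrt(h(-120, -204) + U) = sqrt((9 - 204)**2 - 11642) = sqrt((-195)**2 - 11642) = sqrt(38025 - 11642) = sqrt(26383)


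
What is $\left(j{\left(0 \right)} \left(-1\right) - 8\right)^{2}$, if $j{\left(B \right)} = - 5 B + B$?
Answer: $64$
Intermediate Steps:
$j{\left(B \right)} = - 4 B$
$\left(j{\left(0 \right)} \left(-1\right) - 8\right)^{2} = \left(\left(-4\right) 0 \left(-1\right) - 8\right)^{2} = \left(0 \left(-1\right) - 8\right)^{2} = \left(0 - 8\right)^{2} = \left(-8\right)^{2} = 64$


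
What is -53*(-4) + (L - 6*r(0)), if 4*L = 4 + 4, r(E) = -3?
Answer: 232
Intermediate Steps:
L = 2 (L = (4 + 4)/4 = (¼)*8 = 2)
-53*(-4) + (L - 6*r(0)) = -53*(-4) + (2 - 6*(-3)) = 212 + (2 + 18) = 212 + 20 = 232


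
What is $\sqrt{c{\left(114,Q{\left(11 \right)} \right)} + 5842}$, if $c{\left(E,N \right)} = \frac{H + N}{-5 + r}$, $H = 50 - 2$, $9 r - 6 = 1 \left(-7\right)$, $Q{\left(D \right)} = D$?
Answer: $\frac{\sqrt{12337246}}{46} \approx 76.357$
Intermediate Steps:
$r = - \frac{1}{9}$ ($r = \frac{2}{3} + \frac{1 \left(-7\right)}{9} = \frac{2}{3} + \frac{1}{9} \left(-7\right) = \frac{2}{3} - \frac{7}{9} = - \frac{1}{9} \approx -0.11111$)
$H = 48$
$c{\left(E,N \right)} = - \frac{216}{23} - \frac{9 N}{46}$ ($c{\left(E,N \right)} = \frac{48 + N}{-5 - \frac{1}{9}} = \frac{48 + N}{- \frac{46}{9}} = \left(48 + N\right) \left(- \frac{9}{46}\right) = - \frac{216}{23} - \frac{9 N}{46}$)
$\sqrt{c{\left(114,Q{\left(11 \right)} \right)} + 5842} = \sqrt{\left(- \frac{216}{23} - \frac{99}{46}\right) + 5842} = \sqrt{- \frac{531}{46} + 5842} = \sqrt{\frac{268201}{46}} = \frac{\sqrt{12337246}}{46}$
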